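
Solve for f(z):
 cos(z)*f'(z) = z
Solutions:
 f(z) = C1 + Integral(z/cos(z), z)


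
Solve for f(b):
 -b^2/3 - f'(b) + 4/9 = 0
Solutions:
 f(b) = C1 - b^3/9 + 4*b/9


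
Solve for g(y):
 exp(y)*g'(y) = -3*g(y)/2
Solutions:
 g(y) = C1*exp(3*exp(-y)/2)


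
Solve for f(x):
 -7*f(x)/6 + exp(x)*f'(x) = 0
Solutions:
 f(x) = C1*exp(-7*exp(-x)/6)


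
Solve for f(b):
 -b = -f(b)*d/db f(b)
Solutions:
 f(b) = -sqrt(C1 + b^2)
 f(b) = sqrt(C1 + b^2)


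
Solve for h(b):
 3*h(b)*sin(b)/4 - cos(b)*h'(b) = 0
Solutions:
 h(b) = C1/cos(b)^(3/4)


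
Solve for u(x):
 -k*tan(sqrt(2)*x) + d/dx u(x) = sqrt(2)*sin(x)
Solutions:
 u(x) = C1 - sqrt(2)*k*log(cos(sqrt(2)*x))/2 - sqrt(2)*cos(x)


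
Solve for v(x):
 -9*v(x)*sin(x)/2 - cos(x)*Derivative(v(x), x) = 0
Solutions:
 v(x) = C1*cos(x)^(9/2)


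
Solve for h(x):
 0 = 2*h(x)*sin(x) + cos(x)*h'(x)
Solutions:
 h(x) = C1*cos(x)^2


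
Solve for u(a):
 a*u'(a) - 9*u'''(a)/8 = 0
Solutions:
 u(a) = C1 + Integral(C2*airyai(2*3^(1/3)*a/3) + C3*airybi(2*3^(1/3)*a/3), a)


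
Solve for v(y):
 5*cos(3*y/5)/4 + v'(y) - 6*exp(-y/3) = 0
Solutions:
 v(y) = C1 - 25*sin(3*y/5)/12 - 18*exp(-y/3)


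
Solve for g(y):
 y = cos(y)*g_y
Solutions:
 g(y) = C1 + Integral(y/cos(y), y)


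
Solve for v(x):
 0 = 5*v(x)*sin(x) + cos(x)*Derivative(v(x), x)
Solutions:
 v(x) = C1*cos(x)^5


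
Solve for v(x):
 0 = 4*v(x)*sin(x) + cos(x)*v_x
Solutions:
 v(x) = C1*cos(x)^4


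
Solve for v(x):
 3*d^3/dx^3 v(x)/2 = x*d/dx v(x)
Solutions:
 v(x) = C1 + Integral(C2*airyai(2^(1/3)*3^(2/3)*x/3) + C3*airybi(2^(1/3)*3^(2/3)*x/3), x)


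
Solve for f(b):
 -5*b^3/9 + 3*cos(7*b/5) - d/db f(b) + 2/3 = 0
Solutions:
 f(b) = C1 - 5*b^4/36 + 2*b/3 + 15*sin(7*b/5)/7


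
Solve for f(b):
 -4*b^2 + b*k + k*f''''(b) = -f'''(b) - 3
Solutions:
 f(b) = C1 + C2*b + C3*b^2 + C4*exp(-b/k) + b^5/15 - 3*b^4*k/8 + b^3*(3*k^2 - 1)/2


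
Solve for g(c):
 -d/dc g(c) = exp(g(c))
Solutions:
 g(c) = log(1/(C1 + c))


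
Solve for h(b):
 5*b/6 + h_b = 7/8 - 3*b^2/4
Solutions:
 h(b) = C1 - b^3/4 - 5*b^2/12 + 7*b/8


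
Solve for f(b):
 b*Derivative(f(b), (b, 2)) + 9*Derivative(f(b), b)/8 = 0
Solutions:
 f(b) = C1 + C2/b^(1/8)


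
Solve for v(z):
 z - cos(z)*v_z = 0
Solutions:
 v(z) = C1 + Integral(z/cos(z), z)


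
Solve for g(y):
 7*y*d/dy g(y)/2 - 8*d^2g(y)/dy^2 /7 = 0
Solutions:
 g(y) = C1 + C2*erfi(7*sqrt(2)*y/8)


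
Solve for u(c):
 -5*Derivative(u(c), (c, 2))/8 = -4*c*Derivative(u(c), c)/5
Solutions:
 u(c) = C1 + C2*erfi(4*c/5)


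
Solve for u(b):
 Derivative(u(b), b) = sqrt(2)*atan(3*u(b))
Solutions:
 Integral(1/atan(3*_y), (_y, u(b))) = C1 + sqrt(2)*b


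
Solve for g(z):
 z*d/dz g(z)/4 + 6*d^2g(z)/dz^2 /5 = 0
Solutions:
 g(z) = C1 + C2*erf(sqrt(15)*z/12)


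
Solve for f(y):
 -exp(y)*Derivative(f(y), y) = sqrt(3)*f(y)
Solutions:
 f(y) = C1*exp(sqrt(3)*exp(-y))


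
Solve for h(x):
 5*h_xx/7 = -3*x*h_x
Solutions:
 h(x) = C1 + C2*erf(sqrt(210)*x/10)


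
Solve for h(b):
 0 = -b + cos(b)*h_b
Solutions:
 h(b) = C1 + Integral(b/cos(b), b)


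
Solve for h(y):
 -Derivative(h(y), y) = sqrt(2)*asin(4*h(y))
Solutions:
 Integral(1/asin(4*_y), (_y, h(y))) = C1 - sqrt(2)*y


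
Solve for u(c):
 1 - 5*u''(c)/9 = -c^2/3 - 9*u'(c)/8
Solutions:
 u(c) = C1 + C2*exp(81*c/40) - 8*c^3/81 - 320*c^2/2187 - 183064*c/177147


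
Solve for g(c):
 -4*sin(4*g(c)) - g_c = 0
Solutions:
 g(c) = -acos((-C1 - exp(32*c))/(C1 - exp(32*c)))/4 + pi/2
 g(c) = acos((-C1 - exp(32*c))/(C1 - exp(32*c)))/4


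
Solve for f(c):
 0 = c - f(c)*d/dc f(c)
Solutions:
 f(c) = -sqrt(C1 + c^2)
 f(c) = sqrt(C1 + c^2)


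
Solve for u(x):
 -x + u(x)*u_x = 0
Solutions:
 u(x) = -sqrt(C1 + x^2)
 u(x) = sqrt(C1 + x^2)


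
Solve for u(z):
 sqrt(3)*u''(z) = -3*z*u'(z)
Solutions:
 u(z) = C1 + C2*erf(sqrt(2)*3^(1/4)*z/2)


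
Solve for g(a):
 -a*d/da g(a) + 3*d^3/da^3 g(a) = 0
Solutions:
 g(a) = C1 + Integral(C2*airyai(3^(2/3)*a/3) + C3*airybi(3^(2/3)*a/3), a)


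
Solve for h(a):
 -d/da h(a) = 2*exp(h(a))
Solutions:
 h(a) = log(1/(C1 + 2*a))


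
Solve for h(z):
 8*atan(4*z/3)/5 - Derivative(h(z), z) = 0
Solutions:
 h(z) = C1 + 8*z*atan(4*z/3)/5 - 3*log(16*z^2 + 9)/5


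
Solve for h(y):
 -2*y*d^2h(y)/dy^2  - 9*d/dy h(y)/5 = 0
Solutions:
 h(y) = C1 + C2*y^(1/10)


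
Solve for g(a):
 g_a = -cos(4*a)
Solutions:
 g(a) = C1 - sin(4*a)/4


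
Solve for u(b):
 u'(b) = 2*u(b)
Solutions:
 u(b) = C1*exp(2*b)


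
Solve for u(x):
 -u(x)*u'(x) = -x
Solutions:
 u(x) = -sqrt(C1 + x^2)
 u(x) = sqrt(C1 + x^2)


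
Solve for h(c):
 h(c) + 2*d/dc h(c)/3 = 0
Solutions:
 h(c) = C1*exp(-3*c/2)


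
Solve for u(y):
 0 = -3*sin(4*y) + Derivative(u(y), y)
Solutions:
 u(y) = C1 - 3*cos(4*y)/4


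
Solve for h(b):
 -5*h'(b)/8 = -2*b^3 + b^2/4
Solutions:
 h(b) = C1 + 4*b^4/5 - 2*b^3/15


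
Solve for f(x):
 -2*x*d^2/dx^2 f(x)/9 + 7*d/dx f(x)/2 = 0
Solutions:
 f(x) = C1 + C2*x^(67/4)


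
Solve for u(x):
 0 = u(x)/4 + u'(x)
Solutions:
 u(x) = C1*exp(-x/4)


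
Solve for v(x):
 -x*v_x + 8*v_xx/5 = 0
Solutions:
 v(x) = C1 + C2*erfi(sqrt(5)*x/4)


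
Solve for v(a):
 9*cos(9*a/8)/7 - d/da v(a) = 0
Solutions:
 v(a) = C1 + 8*sin(9*a/8)/7


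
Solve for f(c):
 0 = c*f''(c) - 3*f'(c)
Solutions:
 f(c) = C1 + C2*c^4


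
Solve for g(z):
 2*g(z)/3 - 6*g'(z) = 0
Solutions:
 g(z) = C1*exp(z/9)


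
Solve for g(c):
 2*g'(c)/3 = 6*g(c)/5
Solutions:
 g(c) = C1*exp(9*c/5)


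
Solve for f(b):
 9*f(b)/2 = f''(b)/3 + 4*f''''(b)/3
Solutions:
 f(b) = C1*exp(-sqrt(2)*b*sqrt(-1 + sqrt(217))/4) + C2*exp(sqrt(2)*b*sqrt(-1 + sqrt(217))/4) + C3*sin(sqrt(2)*b*sqrt(1 + sqrt(217))/4) + C4*cos(sqrt(2)*b*sqrt(1 + sqrt(217))/4)


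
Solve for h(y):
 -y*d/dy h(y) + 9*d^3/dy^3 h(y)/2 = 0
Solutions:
 h(y) = C1 + Integral(C2*airyai(6^(1/3)*y/3) + C3*airybi(6^(1/3)*y/3), y)


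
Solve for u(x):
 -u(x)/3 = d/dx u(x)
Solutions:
 u(x) = C1*exp(-x/3)


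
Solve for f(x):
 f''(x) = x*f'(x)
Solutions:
 f(x) = C1 + C2*erfi(sqrt(2)*x/2)


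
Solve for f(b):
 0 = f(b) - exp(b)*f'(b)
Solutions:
 f(b) = C1*exp(-exp(-b))


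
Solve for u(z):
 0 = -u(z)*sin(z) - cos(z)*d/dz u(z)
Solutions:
 u(z) = C1*cos(z)


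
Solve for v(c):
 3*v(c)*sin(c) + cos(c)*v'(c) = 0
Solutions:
 v(c) = C1*cos(c)^3


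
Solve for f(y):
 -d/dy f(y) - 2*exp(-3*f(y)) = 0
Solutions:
 f(y) = log(C1 - 6*y)/3
 f(y) = log((-3^(1/3) - 3^(5/6)*I)*(C1 - 2*y)^(1/3)/2)
 f(y) = log((-3^(1/3) + 3^(5/6)*I)*(C1 - 2*y)^(1/3)/2)


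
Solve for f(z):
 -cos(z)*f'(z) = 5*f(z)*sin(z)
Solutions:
 f(z) = C1*cos(z)^5


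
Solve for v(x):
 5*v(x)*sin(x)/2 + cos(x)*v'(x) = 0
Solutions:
 v(x) = C1*cos(x)^(5/2)


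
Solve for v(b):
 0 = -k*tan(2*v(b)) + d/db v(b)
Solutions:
 v(b) = -asin(C1*exp(2*b*k))/2 + pi/2
 v(b) = asin(C1*exp(2*b*k))/2


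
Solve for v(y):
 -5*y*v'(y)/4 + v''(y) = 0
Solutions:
 v(y) = C1 + C2*erfi(sqrt(10)*y/4)


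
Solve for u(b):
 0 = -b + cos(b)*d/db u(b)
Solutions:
 u(b) = C1 + Integral(b/cos(b), b)


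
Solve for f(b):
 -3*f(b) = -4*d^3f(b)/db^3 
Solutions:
 f(b) = C3*exp(6^(1/3)*b/2) + (C1*sin(2^(1/3)*3^(5/6)*b/4) + C2*cos(2^(1/3)*3^(5/6)*b/4))*exp(-6^(1/3)*b/4)


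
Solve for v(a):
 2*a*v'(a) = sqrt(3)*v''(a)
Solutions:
 v(a) = C1 + C2*erfi(3^(3/4)*a/3)


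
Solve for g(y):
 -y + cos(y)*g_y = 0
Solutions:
 g(y) = C1 + Integral(y/cos(y), y)


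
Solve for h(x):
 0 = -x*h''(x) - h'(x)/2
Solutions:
 h(x) = C1 + C2*sqrt(x)


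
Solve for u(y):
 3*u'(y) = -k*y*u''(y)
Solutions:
 u(y) = C1 + y^(((re(k) - 3)*re(k) + im(k)^2)/(re(k)^2 + im(k)^2))*(C2*sin(3*log(y)*Abs(im(k))/(re(k)^2 + im(k)^2)) + C3*cos(3*log(y)*im(k)/(re(k)^2 + im(k)^2)))


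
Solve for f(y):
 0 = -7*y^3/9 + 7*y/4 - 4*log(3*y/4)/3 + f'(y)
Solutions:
 f(y) = C1 + 7*y^4/36 - 7*y^2/8 + 4*y*log(y)/3 - 8*y*log(2)/3 - 4*y/3 + 4*y*log(3)/3


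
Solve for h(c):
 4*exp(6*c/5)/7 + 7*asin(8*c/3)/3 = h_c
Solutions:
 h(c) = C1 + 7*c*asin(8*c/3)/3 + 7*sqrt(9 - 64*c^2)/24 + 10*exp(6*c/5)/21


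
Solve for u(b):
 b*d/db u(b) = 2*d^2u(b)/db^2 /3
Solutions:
 u(b) = C1 + C2*erfi(sqrt(3)*b/2)


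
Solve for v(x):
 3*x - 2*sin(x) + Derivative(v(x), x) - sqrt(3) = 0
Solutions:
 v(x) = C1 - 3*x^2/2 + sqrt(3)*x - 2*cos(x)


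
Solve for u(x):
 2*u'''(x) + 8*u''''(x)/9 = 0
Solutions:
 u(x) = C1 + C2*x + C3*x^2 + C4*exp(-9*x/4)


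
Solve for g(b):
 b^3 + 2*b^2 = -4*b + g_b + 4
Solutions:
 g(b) = C1 + b^4/4 + 2*b^3/3 + 2*b^2 - 4*b


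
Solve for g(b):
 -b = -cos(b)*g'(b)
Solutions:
 g(b) = C1 + Integral(b/cos(b), b)


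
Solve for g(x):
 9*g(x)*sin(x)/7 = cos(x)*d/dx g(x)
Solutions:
 g(x) = C1/cos(x)^(9/7)


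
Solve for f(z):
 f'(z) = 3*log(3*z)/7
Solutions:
 f(z) = C1 + 3*z*log(z)/7 - 3*z/7 + 3*z*log(3)/7


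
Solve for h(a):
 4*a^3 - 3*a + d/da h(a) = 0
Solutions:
 h(a) = C1 - a^4 + 3*a^2/2


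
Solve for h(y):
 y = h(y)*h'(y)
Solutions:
 h(y) = -sqrt(C1 + y^2)
 h(y) = sqrt(C1 + y^2)


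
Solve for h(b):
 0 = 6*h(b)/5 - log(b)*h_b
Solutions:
 h(b) = C1*exp(6*li(b)/5)


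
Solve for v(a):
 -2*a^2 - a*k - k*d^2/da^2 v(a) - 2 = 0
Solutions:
 v(a) = C1 + C2*a - a^4/(6*k) - a^3/6 - a^2/k


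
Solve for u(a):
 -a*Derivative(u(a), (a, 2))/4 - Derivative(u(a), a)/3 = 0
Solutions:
 u(a) = C1 + C2/a^(1/3)


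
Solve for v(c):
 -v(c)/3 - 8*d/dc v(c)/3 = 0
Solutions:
 v(c) = C1*exp(-c/8)


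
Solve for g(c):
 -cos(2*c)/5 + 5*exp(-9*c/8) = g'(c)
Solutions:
 g(c) = C1 - sin(2*c)/10 - 40*exp(-9*c/8)/9


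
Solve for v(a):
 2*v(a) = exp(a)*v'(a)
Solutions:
 v(a) = C1*exp(-2*exp(-a))


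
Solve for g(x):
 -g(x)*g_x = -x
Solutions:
 g(x) = -sqrt(C1 + x^2)
 g(x) = sqrt(C1 + x^2)


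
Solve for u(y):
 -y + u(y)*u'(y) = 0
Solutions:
 u(y) = -sqrt(C1 + y^2)
 u(y) = sqrt(C1 + y^2)


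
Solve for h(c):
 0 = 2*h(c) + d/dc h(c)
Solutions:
 h(c) = C1*exp(-2*c)


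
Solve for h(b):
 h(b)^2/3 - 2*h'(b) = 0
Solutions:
 h(b) = -6/(C1 + b)


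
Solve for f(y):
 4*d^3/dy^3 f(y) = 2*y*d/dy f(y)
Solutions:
 f(y) = C1 + Integral(C2*airyai(2^(2/3)*y/2) + C3*airybi(2^(2/3)*y/2), y)


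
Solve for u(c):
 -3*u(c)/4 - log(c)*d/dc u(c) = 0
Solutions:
 u(c) = C1*exp(-3*li(c)/4)


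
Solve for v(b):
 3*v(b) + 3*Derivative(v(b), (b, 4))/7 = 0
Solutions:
 v(b) = (C1*sin(sqrt(2)*7^(1/4)*b/2) + C2*cos(sqrt(2)*7^(1/4)*b/2))*exp(-sqrt(2)*7^(1/4)*b/2) + (C3*sin(sqrt(2)*7^(1/4)*b/2) + C4*cos(sqrt(2)*7^(1/4)*b/2))*exp(sqrt(2)*7^(1/4)*b/2)


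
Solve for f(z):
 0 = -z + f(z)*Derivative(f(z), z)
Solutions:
 f(z) = -sqrt(C1 + z^2)
 f(z) = sqrt(C1 + z^2)


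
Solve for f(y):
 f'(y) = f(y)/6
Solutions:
 f(y) = C1*exp(y/6)


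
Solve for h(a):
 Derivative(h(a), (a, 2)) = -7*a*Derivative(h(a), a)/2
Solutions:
 h(a) = C1 + C2*erf(sqrt(7)*a/2)


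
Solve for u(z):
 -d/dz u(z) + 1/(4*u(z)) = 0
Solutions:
 u(z) = -sqrt(C1 + 2*z)/2
 u(z) = sqrt(C1 + 2*z)/2


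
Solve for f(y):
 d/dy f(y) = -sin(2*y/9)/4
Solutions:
 f(y) = C1 + 9*cos(2*y/9)/8


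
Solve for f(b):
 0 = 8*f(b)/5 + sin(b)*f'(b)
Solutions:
 f(b) = C1*(cos(b) + 1)^(4/5)/(cos(b) - 1)^(4/5)


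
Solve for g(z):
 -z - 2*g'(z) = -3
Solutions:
 g(z) = C1 - z^2/4 + 3*z/2


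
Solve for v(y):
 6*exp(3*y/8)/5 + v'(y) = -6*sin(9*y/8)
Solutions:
 v(y) = C1 - 16*exp(3*y/8)/5 + 16*cos(9*y/8)/3


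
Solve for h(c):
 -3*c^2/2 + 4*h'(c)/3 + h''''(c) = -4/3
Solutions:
 h(c) = C1 + C4*exp(-6^(2/3)*c/3) + 3*c^3/8 - c + (C2*sin(2^(2/3)*3^(1/6)*c/2) + C3*cos(2^(2/3)*3^(1/6)*c/2))*exp(6^(2/3)*c/6)


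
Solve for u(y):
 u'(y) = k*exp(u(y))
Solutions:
 u(y) = log(-1/(C1 + k*y))


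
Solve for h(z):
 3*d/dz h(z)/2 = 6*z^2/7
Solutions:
 h(z) = C1 + 4*z^3/21


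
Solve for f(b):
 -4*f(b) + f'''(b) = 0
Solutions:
 f(b) = C3*exp(2^(2/3)*b) + (C1*sin(2^(2/3)*sqrt(3)*b/2) + C2*cos(2^(2/3)*sqrt(3)*b/2))*exp(-2^(2/3)*b/2)


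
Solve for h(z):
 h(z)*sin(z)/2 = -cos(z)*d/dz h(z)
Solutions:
 h(z) = C1*sqrt(cos(z))


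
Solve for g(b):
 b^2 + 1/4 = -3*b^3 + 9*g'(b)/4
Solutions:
 g(b) = C1 + b^4/3 + 4*b^3/27 + b/9


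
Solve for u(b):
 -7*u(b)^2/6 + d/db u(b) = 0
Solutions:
 u(b) = -6/(C1 + 7*b)


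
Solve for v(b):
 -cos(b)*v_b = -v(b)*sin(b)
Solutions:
 v(b) = C1/cos(b)


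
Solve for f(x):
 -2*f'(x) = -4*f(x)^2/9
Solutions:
 f(x) = -9/(C1 + 2*x)


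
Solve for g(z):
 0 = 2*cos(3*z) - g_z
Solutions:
 g(z) = C1 + 2*sin(3*z)/3


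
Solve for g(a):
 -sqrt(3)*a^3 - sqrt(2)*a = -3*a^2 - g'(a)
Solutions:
 g(a) = C1 + sqrt(3)*a^4/4 - a^3 + sqrt(2)*a^2/2


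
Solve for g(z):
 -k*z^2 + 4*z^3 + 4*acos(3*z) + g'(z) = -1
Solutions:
 g(z) = C1 + k*z^3/3 - z^4 - 4*z*acos(3*z) - z + 4*sqrt(1 - 9*z^2)/3


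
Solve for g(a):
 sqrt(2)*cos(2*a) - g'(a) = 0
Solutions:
 g(a) = C1 + sqrt(2)*sin(2*a)/2


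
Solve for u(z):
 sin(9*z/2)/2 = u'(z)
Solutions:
 u(z) = C1 - cos(9*z/2)/9


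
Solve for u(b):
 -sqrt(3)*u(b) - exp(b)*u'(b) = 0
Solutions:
 u(b) = C1*exp(sqrt(3)*exp(-b))


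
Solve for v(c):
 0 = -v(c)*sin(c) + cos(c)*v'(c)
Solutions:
 v(c) = C1/cos(c)


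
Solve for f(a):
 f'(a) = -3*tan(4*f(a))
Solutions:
 f(a) = -asin(C1*exp(-12*a))/4 + pi/4
 f(a) = asin(C1*exp(-12*a))/4


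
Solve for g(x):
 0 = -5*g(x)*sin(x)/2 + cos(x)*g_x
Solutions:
 g(x) = C1/cos(x)^(5/2)


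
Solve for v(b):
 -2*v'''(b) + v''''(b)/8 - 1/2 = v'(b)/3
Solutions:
 v(b) = C1 + C2*exp(b*(-2^(2/3)*(33*sqrt(17) + 1033)^(1/3) - 128*2^(1/3)/(33*sqrt(17) + 1033)^(1/3) + 32)/6)*sin(2^(1/3)*sqrt(3)*b*(-2^(1/3)*(33*sqrt(17) + 1033)^(1/3) + 128/(33*sqrt(17) + 1033)^(1/3))/6) + C3*exp(b*(-2^(2/3)*(33*sqrt(17) + 1033)^(1/3) - 128*2^(1/3)/(33*sqrt(17) + 1033)^(1/3) + 32)/6)*cos(2^(1/3)*sqrt(3)*b*(-2^(1/3)*(33*sqrt(17) + 1033)^(1/3) + 128/(33*sqrt(17) + 1033)^(1/3))/6) + C4*exp(b*(128*2^(1/3)/(33*sqrt(17) + 1033)^(1/3) + 16 + 2^(2/3)*(33*sqrt(17) + 1033)^(1/3))/3) - 3*b/2


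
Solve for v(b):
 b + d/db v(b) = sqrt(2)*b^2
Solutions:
 v(b) = C1 + sqrt(2)*b^3/3 - b^2/2


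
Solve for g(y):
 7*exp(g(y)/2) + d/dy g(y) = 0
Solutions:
 g(y) = 2*log(1/(C1 + 7*y)) + 2*log(2)


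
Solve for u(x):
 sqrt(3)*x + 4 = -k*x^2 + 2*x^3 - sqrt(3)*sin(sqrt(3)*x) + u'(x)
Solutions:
 u(x) = C1 + k*x^3/3 - x^4/2 + sqrt(3)*x^2/2 + 4*x - cos(sqrt(3)*x)


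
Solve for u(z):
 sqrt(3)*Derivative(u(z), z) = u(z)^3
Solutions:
 u(z) = -sqrt(6)*sqrt(-1/(C1 + sqrt(3)*z))/2
 u(z) = sqrt(6)*sqrt(-1/(C1 + sqrt(3)*z))/2


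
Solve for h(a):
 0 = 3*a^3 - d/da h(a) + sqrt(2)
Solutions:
 h(a) = C1 + 3*a^4/4 + sqrt(2)*a


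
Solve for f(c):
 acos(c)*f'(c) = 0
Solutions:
 f(c) = C1


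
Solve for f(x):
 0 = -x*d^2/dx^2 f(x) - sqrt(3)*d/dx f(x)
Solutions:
 f(x) = C1 + C2*x^(1 - sqrt(3))


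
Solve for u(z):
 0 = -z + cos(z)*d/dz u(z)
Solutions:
 u(z) = C1 + Integral(z/cos(z), z)


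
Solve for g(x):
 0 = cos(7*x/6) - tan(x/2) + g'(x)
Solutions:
 g(x) = C1 - 2*log(cos(x/2)) - 6*sin(7*x/6)/7


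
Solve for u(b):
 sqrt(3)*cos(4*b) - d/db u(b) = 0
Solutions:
 u(b) = C1 + sqrt(3)*sin(4*b)/4


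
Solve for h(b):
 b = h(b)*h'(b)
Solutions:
 h(b) = -sqrt(C1 + b^2)
 h(b) = sqrt(C1 + b^2)


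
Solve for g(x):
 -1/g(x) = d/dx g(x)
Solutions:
 g(x) = -sqrt(C1 - 2*x)
 g(x) = sqrt(C1 - 2*x)


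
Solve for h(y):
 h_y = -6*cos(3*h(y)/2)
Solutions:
 h(y) = -2*asin((C1 + exp(18*y))/(C1 - exp(18*y)))/3 + 2*pi/3
 h(y) = 2*asin((C1 + exp(18*y))/(C1 - exp(18*y)))/3


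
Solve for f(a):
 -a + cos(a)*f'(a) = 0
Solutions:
 f(a) = C1 + Integral(a/cos(a), a)


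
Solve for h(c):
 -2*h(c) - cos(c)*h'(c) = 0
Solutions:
 h(c) = C1*(sin(c) - 1)/(sin(c) + 1)


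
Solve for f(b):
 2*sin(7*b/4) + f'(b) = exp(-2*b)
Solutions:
 f(b) = C1 + 8*cos(7*b/4)/7 - exp(-2*b)/2


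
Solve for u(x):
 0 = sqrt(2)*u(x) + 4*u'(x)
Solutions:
 u(x) = C1*exp(-sqrt(2)*x/4)


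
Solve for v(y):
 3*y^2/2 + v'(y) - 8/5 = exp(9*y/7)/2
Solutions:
 v(y) = C1 - y^3/2 + 8*y/5 + 7*exp(9*y/7)/18


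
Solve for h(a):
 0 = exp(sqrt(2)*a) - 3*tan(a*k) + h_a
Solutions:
 h(a) = C1 + 3*Piecewise((-log(cos(a*k))/k, Ne(k, 0)), (0, True)) - sqrt(2)*exp(sqrt(2)*a)/2


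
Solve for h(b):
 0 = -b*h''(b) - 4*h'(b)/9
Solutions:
 h(b) = C1 + C2*b^(5/9)


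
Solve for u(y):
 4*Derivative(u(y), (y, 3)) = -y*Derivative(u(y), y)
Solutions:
 u(y) = C1 + Integral(C2*airyai(-2^(1/3)*y/2) + C3*airybi(-2^(1/3)*y/2), y)


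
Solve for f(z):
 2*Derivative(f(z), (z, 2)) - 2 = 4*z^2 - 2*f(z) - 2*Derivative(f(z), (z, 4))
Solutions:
 f(z) = 2*z^2 + (C1*sin(sqrt(3)*z/2) + C2*cos(sqrt(3)*z/2))*exp(-z/2) + (C3*sin(sqrt(3)*z/2) + C4*cos(sqrt(3)*z/2))*exp(z/2) - 3


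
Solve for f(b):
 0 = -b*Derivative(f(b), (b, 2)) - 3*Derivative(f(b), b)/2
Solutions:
 f(b) = C1 + C2/sqrt(b)


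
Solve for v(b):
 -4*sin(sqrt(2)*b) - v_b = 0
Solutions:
 v(b) = C1 + 2*sqrt(2)*cos(sqrt(2)*b)


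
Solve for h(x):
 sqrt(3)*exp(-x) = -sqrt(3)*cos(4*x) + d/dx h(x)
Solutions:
 h(x) = C1 + sqrt(3)*sin(4*x)/4 - sqrt(3)*exp(-x)


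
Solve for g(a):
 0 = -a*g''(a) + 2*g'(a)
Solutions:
 g(a) = C1 + C2*a^3


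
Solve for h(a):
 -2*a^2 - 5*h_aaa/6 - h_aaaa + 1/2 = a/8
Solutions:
 h(a) = C1 + C2*a + C3*a^2 + C4*exp(-5*a/6) - a^5/25 + 187*a^4/800 - 511*a^3/500


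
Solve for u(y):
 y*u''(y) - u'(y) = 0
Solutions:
 u(y) = C1 + C2*y^2


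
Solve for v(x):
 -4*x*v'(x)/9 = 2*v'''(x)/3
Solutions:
 v(x) = C1 + Integral(C2*airyai(-2^(1/3)*3^(2/3)*x/3) + C3*airybi(-2^(1/3)*3^(2/3)*x/3), x)


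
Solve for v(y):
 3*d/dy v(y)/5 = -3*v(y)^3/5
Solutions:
 v(y) = -sqrt(2)*sqrt(-1/(C1 - y))/2
 v(y) = sqrt(2)*sqrt(-1/(C1 - y))/2


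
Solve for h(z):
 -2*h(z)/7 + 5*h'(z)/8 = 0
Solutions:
 h(z) = C1*exp(16*z/35)


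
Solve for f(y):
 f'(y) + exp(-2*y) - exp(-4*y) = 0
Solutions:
 f(y) = C1 + exp(-2*y)/2 - exp(-4*y)/4


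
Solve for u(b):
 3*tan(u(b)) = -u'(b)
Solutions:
 u(b) = pi - asin(C1*exp(-3*b))
 u(b) = asin(C1*exp(-3*b))


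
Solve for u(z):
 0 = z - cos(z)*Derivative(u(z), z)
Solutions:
 u(z) = C1 + Integral(z/cos(z), z)


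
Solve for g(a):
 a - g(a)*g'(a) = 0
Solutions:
 g(a) = -sqrt(C1 + a^2)
 g(a) = sqrt(C1 + a^2)


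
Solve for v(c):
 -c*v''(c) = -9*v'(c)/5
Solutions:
 v(c) = C1 + C2*c^(14/5)


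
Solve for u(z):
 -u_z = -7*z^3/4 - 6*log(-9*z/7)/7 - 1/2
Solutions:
 u(z) = C1 + 7*z^4/16 + 6*z*log(-z)/7 + z*(-12*log(7) - 5 + 24*log(3))/14


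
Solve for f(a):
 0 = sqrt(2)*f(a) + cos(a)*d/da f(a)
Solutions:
 f(a) = C1*(sin(a) - 1)^(sqrt(2)/2)/(sin(a) + 1)^(sqrt(2)/2)


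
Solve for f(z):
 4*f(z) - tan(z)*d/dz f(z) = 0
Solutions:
 f(z) = C1*sin(z)^4


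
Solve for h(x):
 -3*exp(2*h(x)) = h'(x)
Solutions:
 h(x) = log(-sqrt(-1/(C1 - 3*x))) - log(2)/2
 h(x) = log(-1/(C1 - 3*x))/2 - log(2)/2


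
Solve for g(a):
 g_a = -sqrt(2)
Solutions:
 g(a) = C1 - sqrt(2)*a


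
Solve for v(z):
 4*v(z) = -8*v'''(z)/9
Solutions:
 v(z) = C3*exp(-6^(2/3)*z/2) + (C1*sin(3*2^(2/3)*3^(1/6)*z/4) + C2*cos(3*2^(2/3)*3^(1/6)*z/4))*exp(6^(2/3)*z/4)


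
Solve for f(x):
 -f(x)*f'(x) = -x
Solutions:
 f(x) = -sqrt(C1 + x^2)
 f(x) = sqrt(C1 + x^2)


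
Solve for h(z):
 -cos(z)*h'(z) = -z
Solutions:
 h(z) = C1 + Integral(z/cos(z), z)


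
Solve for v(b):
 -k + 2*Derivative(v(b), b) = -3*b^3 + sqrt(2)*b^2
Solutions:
 v(b) = C1 - 3*b^4/8 + sqrt(2)*b^3/6 + b*k/2


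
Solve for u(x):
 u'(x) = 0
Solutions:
 u(x) = C1


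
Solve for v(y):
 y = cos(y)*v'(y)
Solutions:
 v(y) = C1 + Integral(y/cos(y), y)


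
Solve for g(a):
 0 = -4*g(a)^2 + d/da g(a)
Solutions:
 g(a) = -1/(C1 + 4*a)


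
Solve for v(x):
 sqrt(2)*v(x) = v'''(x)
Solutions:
 v(x) = C3*exp(2^(1/6)*x) + (C1*sin(2^(1/6)*sqrt(3)*x/2) + C2*cos(2^(1/6)*sqrt(3)*x/2))*exp(-2^(1/6)*x/2)


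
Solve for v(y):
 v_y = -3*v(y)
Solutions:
 v(y) = C1*exp(-3*y)


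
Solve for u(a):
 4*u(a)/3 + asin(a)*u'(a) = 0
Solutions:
 u(a) = C1*exp(-4*Integral(1/asin(a), a)/3)


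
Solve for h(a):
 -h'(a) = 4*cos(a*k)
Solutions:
 h(a) = C1 - 4*sin(a*k)/k


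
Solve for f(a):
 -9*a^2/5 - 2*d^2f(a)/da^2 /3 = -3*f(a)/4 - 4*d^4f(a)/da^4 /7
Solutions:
 f(a) = 12*a^2/5 + (C1*sin(21^(1/4)*a*sin(atan(2*sqrt(35)/7)/2)/2) + C2*cos(21^(1/4)*a*sin(atan(2*sqrt(35)/7)/2)/2))*exp(-21^(1/4)*a*cos(atan(2*sqrt(35)/7)/2)/2) + (C3*sin(21^(1/4)*a*sin(atan(2*sqrt(35)/7)/2)/2) + C4*cos(21^(1/4)*a*sin(atan(2*sqrt(35)/7)/2)/2))*exp(21^(1/4)*a*cos(atan(2*sqrt(35)/7)/2)/2) + 64/15


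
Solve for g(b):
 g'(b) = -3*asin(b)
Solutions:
 g(b) = C1 - 3*b*asin(b) - 3*sqrt(1 - b^2)


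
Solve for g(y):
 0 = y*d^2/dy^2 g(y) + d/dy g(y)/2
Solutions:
 g(y) = C1 + C2*sqrt(y)


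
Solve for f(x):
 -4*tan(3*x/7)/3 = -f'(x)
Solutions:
 f(x) = C1 - 28*log(cos(3*x/7))/9


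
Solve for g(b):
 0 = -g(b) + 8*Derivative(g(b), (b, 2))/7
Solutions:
 g(b) = C1*exp(-sqrt(14)*b/4) + C2*exp(sqrt(14)*b/4)


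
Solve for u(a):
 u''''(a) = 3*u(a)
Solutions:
 u(a) = C1*exp(-3^(1/4)*a) + C2*exp(3^(1/4)*a) + C3*sin(3^(1/4)*a) + C4*cos(3^(1/4)*a)


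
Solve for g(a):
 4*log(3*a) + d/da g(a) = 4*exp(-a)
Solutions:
 g(a) = C1 - 4*a*log(a) + 4*a*(1 - log(3)) - 4*exp(-a)


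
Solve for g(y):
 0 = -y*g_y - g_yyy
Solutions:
 g(y) = C1 + Integral(C2*airyai(-y) + C3*airybi(-y), y)


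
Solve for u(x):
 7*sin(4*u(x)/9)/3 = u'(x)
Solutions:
 -7*x/3 + 9*log(cos(4*u(x)/9) - 1)/8 - 9*log(cos(4*u(x)/9) + 1)/8 = C1


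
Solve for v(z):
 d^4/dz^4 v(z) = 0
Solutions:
 v(z) = C1 + C2*z + C3*z^2 + C4*z^3


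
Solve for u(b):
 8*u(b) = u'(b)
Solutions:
 u(b) = C1*exp(8*b)


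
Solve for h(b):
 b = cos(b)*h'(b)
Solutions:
 h(b) = C1 + Integral(b/cos(b), b)


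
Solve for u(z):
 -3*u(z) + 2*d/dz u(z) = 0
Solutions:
 u(z) = C1*exp(3*z/2)


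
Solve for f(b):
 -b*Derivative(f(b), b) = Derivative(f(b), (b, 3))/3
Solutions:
 f(b) = C1 + Integral(C2*airyai(-3^(1/3)*b) + C3*airybi(-3^(1/3)*b), b)


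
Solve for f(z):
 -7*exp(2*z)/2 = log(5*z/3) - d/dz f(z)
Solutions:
 f(z) = C1 + z*log(z) + z*(-log(3) - 1 + log(5)) + 7*exp(2*z)/4


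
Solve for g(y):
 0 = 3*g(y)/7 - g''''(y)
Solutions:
 g(y) = C1*exp(-3^(1/4)*7^(3/4)*y/7) + C2*exp(3^(1/4)*7^(3/4)*y/7) + C3*sin(3^(1/4)*7^(3/4)*y/7) + C4*cos(3^(1/4)*7^(3/4)*y/7)


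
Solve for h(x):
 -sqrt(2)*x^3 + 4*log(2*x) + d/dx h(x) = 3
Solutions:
 h(x) = C1 + sqrt(2)*x^4/4 - 4*x*log(x) - x*log(16) + 7*x


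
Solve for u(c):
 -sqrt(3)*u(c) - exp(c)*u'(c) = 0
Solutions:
 u(c) = C1*exp(sqrt(3)*exp(-c))


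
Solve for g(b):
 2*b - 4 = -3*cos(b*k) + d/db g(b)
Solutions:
 g(b) = C1 + b^2 - 4*b + 3*sin(b*k)/k


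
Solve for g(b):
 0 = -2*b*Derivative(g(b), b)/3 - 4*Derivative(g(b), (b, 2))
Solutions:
 g(b) = C1 + C2*erf(sqrt(3)*b/6)


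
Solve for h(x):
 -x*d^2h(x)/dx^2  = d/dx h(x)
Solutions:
 h(x) = C1 + C2*log(x)


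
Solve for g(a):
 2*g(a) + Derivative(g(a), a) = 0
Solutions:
 g(a) = C1*exp(-2*a)


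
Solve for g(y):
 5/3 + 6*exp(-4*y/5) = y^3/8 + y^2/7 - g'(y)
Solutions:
 g(y) = C1 + y^4/32 + y^3/21 - 5*y/3 + 15*exp(-4*y/5)/2


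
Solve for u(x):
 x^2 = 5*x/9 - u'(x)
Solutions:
 u(x) = C1 - x^3/3 + 5*x^2/18


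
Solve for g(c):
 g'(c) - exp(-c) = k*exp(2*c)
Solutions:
 g(c) = C1 + k*exp(2*c)/2 - exp(-c)


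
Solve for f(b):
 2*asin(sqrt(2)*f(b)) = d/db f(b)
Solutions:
 Integral(1/asin(sqrt(2)*_y), (_y, f(b))) = C1 + 2*b


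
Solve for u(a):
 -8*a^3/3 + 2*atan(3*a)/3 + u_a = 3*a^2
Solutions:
 u(a) = C1 + 2*a^4/3 + a^3 - 2*a*atan(3*a)/3 + log(9*a^2 + 1)/9


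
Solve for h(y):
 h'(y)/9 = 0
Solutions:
 h(y) = C1


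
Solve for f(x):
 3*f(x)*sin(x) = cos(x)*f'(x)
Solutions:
 f(x) = C1/cos(x)^3


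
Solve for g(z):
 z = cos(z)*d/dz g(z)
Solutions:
 g(z) = C1 + Integral(z/cos(z), z)


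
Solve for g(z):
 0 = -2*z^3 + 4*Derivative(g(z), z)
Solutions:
 g(z) = C1 + z^4/8


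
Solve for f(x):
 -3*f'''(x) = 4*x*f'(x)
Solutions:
 f(x) = C1 + Integral(C2*airyai(-6^(2/3)*x/3) + C3*airybi(-6^(2/3)*x/3), x)


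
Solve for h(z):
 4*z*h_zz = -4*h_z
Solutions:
 h(z) = C1 + C2*log(z)


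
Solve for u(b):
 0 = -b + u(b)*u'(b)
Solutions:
 u(b) = -sqrt(C1 + b^2)
 u(b) = sqrt(C1 + b^2)


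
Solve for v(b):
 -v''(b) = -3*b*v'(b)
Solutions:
 v(b) = C1 + C2*erfi(sqrt(6)*b/2)


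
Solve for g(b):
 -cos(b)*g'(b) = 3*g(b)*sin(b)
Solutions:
 g(b) = C1*cos(b)^3


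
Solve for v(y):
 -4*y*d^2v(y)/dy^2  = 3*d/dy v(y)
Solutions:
 v(y) = C1 + C2*y^(1/4)


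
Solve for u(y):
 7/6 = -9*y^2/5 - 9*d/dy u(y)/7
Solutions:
 u(y) = C1 - 7*y^3/15 - 49*y/54


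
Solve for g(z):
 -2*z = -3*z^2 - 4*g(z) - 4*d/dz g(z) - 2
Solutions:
 g(z) = C1*exp(-z) - 3*z^2/4 + 2*z - 5/2


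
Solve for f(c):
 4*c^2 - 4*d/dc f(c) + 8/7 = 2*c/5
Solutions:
 f(c) = C1 + c^3/3 - c^2/20 + 2*c/7


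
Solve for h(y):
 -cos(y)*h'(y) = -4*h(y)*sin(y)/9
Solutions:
 h(y) = C1/cos(y)^(4/9)


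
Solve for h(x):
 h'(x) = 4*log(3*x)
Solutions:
 h(x) = C1 + 4*x*log(x) - 4*x + x*log(81)


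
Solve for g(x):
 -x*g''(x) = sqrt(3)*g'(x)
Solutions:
 g(x) = C1 + C2*x^(1 - sqrt(3))


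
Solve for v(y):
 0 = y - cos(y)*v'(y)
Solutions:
 v(y) = C1 + Integral(y/cos(y), y)


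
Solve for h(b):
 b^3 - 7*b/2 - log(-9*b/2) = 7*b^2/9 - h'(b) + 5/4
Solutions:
 h(b) = C1 - b^4/4 + 7*b^3/27 + 7*b^2/4 + b*log(-b) + b*(-log(2) + 1/4 + 2*log(3))


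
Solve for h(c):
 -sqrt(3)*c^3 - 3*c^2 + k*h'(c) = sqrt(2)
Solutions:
 h(c) = C1 + sqrt(3)*c^4/(4*k) + c^3/k + sqrt(2)*c/k


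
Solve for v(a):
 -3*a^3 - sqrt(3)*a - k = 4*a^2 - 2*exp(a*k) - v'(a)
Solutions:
 v(a) = C1 + 3*a^4/4 + 4*a^3/3 + sqrt(3)*a^2/2 + a*k - 2*exp(a*k)/k


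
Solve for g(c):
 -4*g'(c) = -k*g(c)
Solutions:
 g(c) = C1*exp(c*k/4)


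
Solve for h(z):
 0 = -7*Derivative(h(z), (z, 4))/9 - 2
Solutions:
 h(z) = C1 + C2*z + C3*z^2 + C4*z^3 - 3*z^4/28


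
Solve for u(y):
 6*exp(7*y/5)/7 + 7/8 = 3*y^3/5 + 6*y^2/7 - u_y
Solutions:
 u(y) = C1 + 3*y^4/20 + 2*y^3/7 - 7*y/8 - 30*exp(7*y/5)/49


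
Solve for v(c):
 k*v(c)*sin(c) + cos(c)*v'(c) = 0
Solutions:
 v(c) = C1*exp(k*log(cos(c)))


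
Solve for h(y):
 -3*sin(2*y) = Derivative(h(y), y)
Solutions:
 h(y) = C1 + 3*cos(2*y)/2


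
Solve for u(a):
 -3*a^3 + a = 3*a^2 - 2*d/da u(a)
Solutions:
 u(a) = C1 + 3*a^4/8 + a^3/2 - a^2/4


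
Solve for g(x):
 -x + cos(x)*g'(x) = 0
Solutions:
 g(x) = C1 + Integral(x/cos(x), x)


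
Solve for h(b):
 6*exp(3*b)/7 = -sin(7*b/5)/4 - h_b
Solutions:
 h(b) = C1 - 2*exp(3*b)/7 + 5*cos(7*b/5)/28


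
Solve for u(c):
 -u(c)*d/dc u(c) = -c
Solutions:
 u(c) = -sqrt(C1 + c^2)
 u(c) = sqrt(C1 + c^2)


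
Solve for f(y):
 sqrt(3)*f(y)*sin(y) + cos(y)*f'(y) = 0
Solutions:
 f(y) = C1*cos(y)^(sqrt(3))


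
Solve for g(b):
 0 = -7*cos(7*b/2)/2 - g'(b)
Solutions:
 g(b) = C1 - sin(7*b/2)


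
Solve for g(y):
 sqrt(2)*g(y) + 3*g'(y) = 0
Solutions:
 g(y) = C1*exp(-sqrt(2)*y/3)


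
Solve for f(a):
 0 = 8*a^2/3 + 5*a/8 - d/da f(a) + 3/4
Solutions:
 f(a) = C1 + 8*a^3/9 + 5*a^2/16 + 3*a/4


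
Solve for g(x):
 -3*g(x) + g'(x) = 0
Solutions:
 g(x) = C1*exp(3*x)


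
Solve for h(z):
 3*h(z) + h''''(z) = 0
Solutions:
 h(z) = (C1*sin(sqrt(2)*3^(1/4)*z/2) + C2*cos(sqrt(2)*3^(1/4)*z/2))*exp(-sqrt(2)*3^(1/4)*z/2) + (C3*sin(sqrt(2)*3^(1/4)*z/2) + C4*cos(sqrt(2)*3^(1/4)*z/2))*exp(sqrt(2)*3^(1/4)*z/2)


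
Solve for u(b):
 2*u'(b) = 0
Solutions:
 u(b) = C1


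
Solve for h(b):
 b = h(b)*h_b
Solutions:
 h(b) = -sqrt(C1 + b^2)
 h(b) = sqrt(C1 + b^2)


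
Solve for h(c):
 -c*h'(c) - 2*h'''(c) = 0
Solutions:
 h(c) = C1 + Integral(C2*airyai(-2^(2/3)*c/2) + C3*airybi(-2^(2/3)*c/2), c)


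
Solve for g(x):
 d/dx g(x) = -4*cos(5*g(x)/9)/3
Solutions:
 4*x/3 - 9*log(sin(5*g(x)/9) - 1)/10 + 9*log(sin(5*g(x)/9) + 1)/10 = C1


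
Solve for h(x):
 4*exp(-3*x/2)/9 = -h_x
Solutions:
 h(x) = C1 + 8*exp(-3*x/2)/27


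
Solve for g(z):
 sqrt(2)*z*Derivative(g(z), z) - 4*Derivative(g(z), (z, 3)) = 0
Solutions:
 g(z) = C1 + Integral(C2*airyai(sqrt(2)*z/2) + C3*airybi(sqrt(2)*z/2), z)


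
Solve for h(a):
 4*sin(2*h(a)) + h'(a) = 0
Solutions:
 h(a) = pi - acos((-C1 - exp(16*a))/(C1 - exp(16*a)))/2
 h(a) = acos((-C1 - exp(16*a))/(C1 - exp(16*a)))/2


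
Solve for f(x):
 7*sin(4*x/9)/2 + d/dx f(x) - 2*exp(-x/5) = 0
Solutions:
 f(x) = C1 + 63*cos(4*x/9)/8 - 10*exp(-x/5)


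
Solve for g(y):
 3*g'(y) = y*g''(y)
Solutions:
 g(y) = C1 + C2*y^4


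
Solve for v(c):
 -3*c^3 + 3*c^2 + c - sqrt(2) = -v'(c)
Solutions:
 v(c) = C1 + 3*c^4/4 - c^3 - c^2/2 + sqrt(2)*c


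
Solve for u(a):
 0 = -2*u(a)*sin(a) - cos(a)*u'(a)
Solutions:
 u(a) = C1*cos(a)^2


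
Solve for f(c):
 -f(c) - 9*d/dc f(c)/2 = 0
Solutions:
 f(c) = C1*exp(-2*c/9)


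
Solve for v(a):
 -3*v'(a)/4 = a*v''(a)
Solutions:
 v(a) = C1 + C2*a^(1/4)


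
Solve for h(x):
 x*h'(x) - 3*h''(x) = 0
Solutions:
 h(x) = C1 + C2*erfi(sqrt(6)*x/6)


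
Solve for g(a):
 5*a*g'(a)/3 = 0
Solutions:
 g(a) = C1


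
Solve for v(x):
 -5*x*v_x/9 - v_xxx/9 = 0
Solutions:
 v(x) = C1 + Integral(C2*airyai(-5^(1/3)*x) + C3*airybi(-5^(1/3)*x), x)


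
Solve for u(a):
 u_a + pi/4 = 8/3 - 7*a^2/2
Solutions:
 u(a) = C1 - 7*a^3/6 - pi*a/4 + 8*a/3


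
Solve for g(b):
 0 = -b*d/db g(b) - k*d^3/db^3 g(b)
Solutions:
 g(b) = C1 + Integral(C2*airyai(b*(-1/k)^(1/3)) + C3*airybi(b*(-1/k)^(1/3)), b)


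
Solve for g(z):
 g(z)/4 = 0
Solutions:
 g(z) = 0


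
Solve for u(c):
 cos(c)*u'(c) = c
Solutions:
 u(c) = C1 + Integral(c/cos(c), c)


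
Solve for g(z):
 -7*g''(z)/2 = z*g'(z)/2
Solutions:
 g(z) = C1 + C2*erf(sqrt(14)*z/14)


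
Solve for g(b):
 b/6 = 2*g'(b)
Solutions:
 g(b) = C1 + b^2/24


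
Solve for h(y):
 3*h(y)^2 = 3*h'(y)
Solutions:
 h(y) = -1/(C1 + y)


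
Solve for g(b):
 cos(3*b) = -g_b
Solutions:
 g(b) = C1 - sin(3*b)/3


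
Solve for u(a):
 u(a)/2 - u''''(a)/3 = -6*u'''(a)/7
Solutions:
 u(a) = C1*exp(a*(9 - 7*sqrt(-2*7^(2/3)/(-243 + sqrt(78257))^(1/3) + 7^(1/3)*(-243 + sqrt(78257))^(1/3)/7 + 81/49))/14)*sin(a*sqrt(-162/49 - 2*7^(2/3)/(-243 + sqrt(78257))^(1/3) + 7^(1/3)*(-243 + sqrt(78257))^(1/3)/7 + 1458/(343*sqrt(-2*7^(2/3)/(-243 + sqrt(78257))^(1/3) + 7^(1/3)*(-243 + sqrt(78257))^(1/3)/7 + 81/49)))/2) + C2*exp(a*(9 - 7*sqrt(-2*7^(2/3)/(-243 + sqrt(78257))^(1/3) + 7^(1/3)*(-243 + sqrt(78257))^(1/3)/7 + 81/49))/14)*cos(a*sqrt(-162/49 - 2*7^(2/3)/(-243 + sqrt(78257))^(1/3) + 7^(1/3)*(-243 + sqrt(78257))^(1/3)/7 + 1458/(343*sqrt(-2*7^(2/3)/(-243 + sqrt(78257))^(1/3) + 7^(1/3)*(-243 + sqrt(78257))^(1/3)/7 + 81/49)))/2) + C3*exp(a*(7*sqrt(-2*7^(2/3)/(-243 + sqrt(78257))^(1/3) + 7^(1/3)*(-243 + sqrt(78257))^(1/3)/7 + 81/49) + 9 + 7*sqrt(-7^(1/3)*(-243 + sqrt(78257))^(1/3)/7 + 2*7^(2/3)/(-243 + sqrt(78257))^(1/3) + 162/49 + 1458/(343*sqrt(-2*7^(2/3)/(-243 + sqrt(78257))^(1/3) + 7^(1/3)*(-243 + sqrt(78257))^(1/3)/7 + 81/49))))/14) + C4*exp(a*(-7*sqrt(-7^(1/3)*(-243 + sqrt(78257))^(1/3)/7 + 2*7^(2/3)/(-243 + sqrt(78257))^(1/3) + 162/49 + 1458/(343*sqrt(-2*7^(2/3)/(-243 + sqrt(78257))^(1/3) + 7^(1/3)*(-243 + sqrt(78257))^(1/3)/7 + 81/49))) + 7*sqrt(-2*7^(2/3)/(-243 + sqrt(78257))^(1/3) + 7^(1/3)*(-243 + sqrt(78257))^(1/3)/7 + 81/49) + 9)/14)


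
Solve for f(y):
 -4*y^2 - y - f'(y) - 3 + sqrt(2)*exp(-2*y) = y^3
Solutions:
 f(y) = C1 - y^4/4 - 4*y^3/3 - y^2/2 - 3*y - sqrt(2)*exp(-2*y)/2


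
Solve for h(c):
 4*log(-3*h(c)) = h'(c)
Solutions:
 -Integral(1/(log(-_y) + log(3)), (_y, h(c)))/4 = C1 - c


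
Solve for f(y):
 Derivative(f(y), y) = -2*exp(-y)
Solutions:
 f(y) = C1 + 2*exp(-y)


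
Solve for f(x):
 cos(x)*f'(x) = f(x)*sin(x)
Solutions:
 f(x) = C1/cos(x)


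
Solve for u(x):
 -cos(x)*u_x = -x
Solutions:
 u(x) = C1 + Integral(x/cos(x), x)


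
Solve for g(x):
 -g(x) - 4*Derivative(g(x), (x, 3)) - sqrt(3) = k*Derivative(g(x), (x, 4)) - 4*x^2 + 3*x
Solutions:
 g(x) = C1*exp(x*Piecewise((-sqrt(-2*2^(1/3)*(-1/k^3)^(1/3) + 4/k^2)/2 - sqrt(2*2^(1/3)*(-1/k^3)^(1/3) + 8/k^2 + 16/(k^3*sqrt(-2*2^(1/3)*(-1/k^3)^(1/3) + 4/k^2)))/2 - 1/k, Eq(1/k, 0)), (-sqrt(2*(sqrt(-1/(27*k^3) + k^(-6)) + k^(-3))^(1/3) + 2/(3*k*(sqrt(-1/(27*k^3) + k^(-6)) + k^(-3))^(1/3)) + 4/k^2)/2 - sqrt(-2*(sqrt(-1/(27*k^3) + k^(-6)) + k^(-3))^(1/3) - 2/(3*k*(sqrt(-1/(27*k^3) + k^(-6)) + k^(-3))^(1/3)) + 8/k^2 + 16/(k^3*sqrt(2*(sqrt(-1/(27*k^3) + k^(-6)) + k^(-3))^(1/3) + 2/(3*k*(sqrt(-1/(27*k^3) + k^(-6)) + k^(-3))^(1/3)) + 4/k^2)))/2 - 1/k, True))) + C2*exp(x*Piecewise((-sqrt(-2*2^(1/3)*(-1/k^3)^(1/3) + 4/k^2)/2 + sqrt(2*2^(1/3)*(-1/k^3)^(1/3) + 8/k^2 + 16/(k^3*sqrt(-2*2^(1/3)*(-1/k^3)^(1/3) + 4/k^2)))/2 - 1/k, Eq(1/k, 0)), (-sqrt(2*(sqrt(-1/(27*k^3) + k^(-6)) + k^(-3))^(1/3) + 2/(3*k*(sqrt(-1/(27*k^3) + k^(-6)) + k^(-3))^(1/3)) + 4/k^2)/2 + sqrt(-2*(sqrt(-1/(27*k^3) + k^(-6)) + k^(-3))^(1/3) - 2/(3*k*(sqrt(-1/(27*k^3) + k^(-6)) + k^(-3))^(1/3)) + 8/k^2 + 16/(k^3*sqrt(2*(sqrt(-1/(27*k^3) + k^(-6)) + k^(-3))^(1/3) + 2/(3*k*(sqrt(-1/(27*k^3) + k^(-6)) + k^(-3))^(1/3)) + 4/k^2)))/2 - 1/k, True))) + C3*exp(x*Piecewise((sqrt(-2*2^(1/3)*(-1/k^3)^(1/3) + 4/k^2)/2 - sqrt(2*2^(1/3)*(-1/k^3)^(1/3) + 8/k^2 - 16/(k^3*sqrt(-2*2^(1/3)*(-1/k^3)^(1/3) + 4/k^2)))/2 - 1/k, Eq(1/k, 0)), (sqrt(2*(sqrt(-1/(27*k^3) + k^(-6)) + k^(-3))^(1/3) + 2/(3*k*(sqrt(-1/(27*k^3) + k^(-6)) + k^(-3))^(1/3)) + 4/k^2)/2 - sqrt(-2*(sqrt(-1/(27*k^3) + k^(-6)) + k^(-3))^(1/3) - 2/(3*k*(sqrt(-1/(27*k^3) + k^(-6)) + k^(-3))^(1/3)) + 8/k^2 - 16/(k^3*sqrt(2*(sqrt(-1/(27*k^3) + k^(-6)) + k^(-3))^(1/3) + 2/(3*k*(sqrt(-1/(27*k^3) + k^(-6)) + k^(-3))^(1/3)) + 4/k^2)))/2 - 1/k, True))) + C4*exp(x*Piecewise((sqrt(-2*2^(1/3)*(-1/k^3)^(1/3) + 4/k^2)/2 + sqrt(2*2^(1/3)*(-1/k^3)^(1/3) + 8/k^2 - 16/(k^3*sqrt(-2*2^(1/3)*(-1/k^3)^(1/3) + 4/k^2)))/2 - 1/k, Eq(1/k, 0)), (sqrt(2*(sqrt(-1/(27*k^3) + k^(-6)) + k^(-3))^(1/3) + 2/(3*k*(sqrt(-1/(27*k^3) + k^(-6)) + k^(-3))^(1/3)) + 4/k^2)/2 + sqrt(-2*(sqrt(-1/(27*k^3) + k^(-6)) + k^(-3))^(1/3) - 2/(3*k*(sqrt(-1/(27*k^3) + k^(-6)) + k^(-3))^(1/3)) + 8/k^2 - 16/(k^3*sqrt(2*(sqrt(-1/(27*k^3) + k^(-6)) + k^(-3))^(1/3) + 2/(3*k*(sqrt(-1/(27*k^3) + k^(-6)) + k^(-3))^(1/3)) + 4/k^2)))/2 - 1/k, True))) + 4*x^2 - 3*x - sqrt(3)


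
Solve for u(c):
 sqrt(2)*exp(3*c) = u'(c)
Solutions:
 u(c) = C1 + sqrt(2)*exp(3*c)/3


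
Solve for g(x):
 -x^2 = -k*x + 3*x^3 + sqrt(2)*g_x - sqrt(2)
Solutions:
 g(x) = C1 + sqrt(2)*k*x^2/4 - 3*sqrt(2)*x^4/8 - sqrt(2)*x^3/6 + x


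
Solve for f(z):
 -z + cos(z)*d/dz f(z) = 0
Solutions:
 f(z) = C1 + Integral(z/cos(z), z)


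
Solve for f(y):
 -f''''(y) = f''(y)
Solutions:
 f(y) = C1 + C2*y + C3*sin(y) + C4*cos(y)


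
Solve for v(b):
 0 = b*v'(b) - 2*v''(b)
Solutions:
 v(b) = C1 + C2*erfi(b/2)


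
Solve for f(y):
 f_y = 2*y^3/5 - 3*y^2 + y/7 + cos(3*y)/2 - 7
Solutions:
 f(y) = C1 + y^4/10 - y^3 + y^2/14 - 7*y + sin(3*y)/6


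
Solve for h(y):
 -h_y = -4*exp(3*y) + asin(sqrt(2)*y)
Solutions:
 h(y) = C1 - y*asin(sqrt(2)*y) - sqrt(2)*sqrt(1 - 2*y^2)/2 + 4*exp(3*y)/3


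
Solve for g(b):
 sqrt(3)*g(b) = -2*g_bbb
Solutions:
 g(b) = C3*exp(-2^(2/3)*3^(1/6)*b/2) + (C1*sin(6^(2/3)*b/4) + C2*cos(6^(2/3)*b/4))*exp(2^(2/3)*3^(1/6)*b/4)


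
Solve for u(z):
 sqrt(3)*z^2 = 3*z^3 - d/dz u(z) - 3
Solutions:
 u(z) = C1 + 3*z^4/4 - sqrt(3)*z^3/3 - 3*z


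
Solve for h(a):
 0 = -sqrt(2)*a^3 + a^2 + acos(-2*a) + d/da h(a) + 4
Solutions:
 h(a) = C1 + sqrt(2)*a^4/4 - a^3/3 - a*acos(-2*a) - 4*a - sqrt(1 - 4*a^2)/2


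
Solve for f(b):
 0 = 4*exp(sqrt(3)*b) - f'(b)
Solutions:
 f(b) = C1 + 4*sqrt(3)*exp(sqrt(3)*b)/3


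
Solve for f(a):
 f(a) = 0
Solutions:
 f(a) = 0


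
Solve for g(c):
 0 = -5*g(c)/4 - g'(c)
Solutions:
 g(c) = C1*exp(-5*c/4)


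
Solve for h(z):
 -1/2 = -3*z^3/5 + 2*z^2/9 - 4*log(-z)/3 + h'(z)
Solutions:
 h(z) = C1 + 3*z^4/20 - 2*z^3/27 + 4*z*log(-z)/3 - 11*z/6


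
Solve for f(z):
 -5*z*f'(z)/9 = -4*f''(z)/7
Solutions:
 f(z) = C1 + C2*erfi(sqrt(70)*z/12)


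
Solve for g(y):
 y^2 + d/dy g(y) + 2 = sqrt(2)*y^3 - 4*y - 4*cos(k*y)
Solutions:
 g(y) = C1 + sqrt(2)*y^4/4 - y^3/3 - 2*y^2 - 2*y - 4*sin(k*y)/k


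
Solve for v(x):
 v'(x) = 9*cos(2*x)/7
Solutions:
 v(x) = C1 + 9*sin(2*x)/14


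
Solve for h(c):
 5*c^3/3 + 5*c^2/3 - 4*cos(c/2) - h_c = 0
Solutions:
 h(c) = C1 + 5*c^4/12 + 5*c^3/9 - 8*sin(c/2)


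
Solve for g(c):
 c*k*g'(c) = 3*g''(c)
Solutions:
 g(c) = Piecewise((-sqrt(6)*sqrt(pi)*C1*erf(sqrt(6)*c*sqrt(-k)/6)/(2*sqrt(-k)) - C2, (k > 0) | (k < 0)), (-C1*c - C2, True))


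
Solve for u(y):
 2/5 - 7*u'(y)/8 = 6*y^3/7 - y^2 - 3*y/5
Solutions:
 u(y) = C1 - 12*y^4/49 + 8*y^3/21 + 12*y^2/35 + 16*y/35


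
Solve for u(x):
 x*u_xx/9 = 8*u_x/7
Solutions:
 u(x) = C1 + C2*x^(79/7)


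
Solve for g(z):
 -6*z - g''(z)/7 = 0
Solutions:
 g(z) = C1 + C2*z - 7*z^3


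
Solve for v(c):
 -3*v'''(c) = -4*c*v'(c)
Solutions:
 v(c) = C1 + Integral(C2*airyai(6^(2/3)*c/3) + C3*airybi(6^(2/3)*c/3), c)


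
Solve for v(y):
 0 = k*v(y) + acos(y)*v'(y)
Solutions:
 v(y) = C1*exp(-k*Integral(1/acos(y), y))


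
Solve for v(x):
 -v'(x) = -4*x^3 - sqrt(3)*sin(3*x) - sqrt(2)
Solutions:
 v(x) = C1 + x^4 + sqrt(2)*x - sqrt(3)*cos(3*x)/3


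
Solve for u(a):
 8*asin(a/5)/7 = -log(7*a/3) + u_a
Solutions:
 u(a) = C1 + a*log(a) + 8*a*asin(a/5)/7 - a*log(3) - a + a*log(7) + 8*sqrt(25 - a^2)/7


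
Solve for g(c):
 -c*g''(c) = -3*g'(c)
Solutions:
 g(c) = C1 + C2*c^4


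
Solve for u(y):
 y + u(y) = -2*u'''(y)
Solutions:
 u(y) = C3*exp(-2^(2/3)*y/2) - y + (C1*sin(2^(2/3)*sqrt(3)*y/4) + C2*cos(2^(2/3)*sqrt(3)*y/4))*exp(2^(2/3)*y/4)


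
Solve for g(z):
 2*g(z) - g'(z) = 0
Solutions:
 g(z) = C1*exp(2*z)


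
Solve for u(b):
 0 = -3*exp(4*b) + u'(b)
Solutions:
 u(b) = C1 + 3*exp(4*b)/4


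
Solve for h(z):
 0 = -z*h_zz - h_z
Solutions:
 h(z) = C1 + C2*log(z)


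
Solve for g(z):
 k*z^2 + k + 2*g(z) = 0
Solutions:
 g(z) = k*(-z^2 - 1)/2


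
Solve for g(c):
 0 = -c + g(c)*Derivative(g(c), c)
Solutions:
 g(c) = -sqrt(C1 + c^2)
 g(c) = sqrt(C1 + c^2)


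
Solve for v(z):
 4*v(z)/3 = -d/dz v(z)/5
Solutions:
 v(z) = C1*exp(-20*z/3)


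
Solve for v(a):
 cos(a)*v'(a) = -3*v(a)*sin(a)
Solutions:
 v(a) = C1*cos(a)^3


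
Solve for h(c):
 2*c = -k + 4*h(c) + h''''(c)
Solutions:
 h(c) = c/2 + k/4 + (C1*sin(c) + C2*cos(c))*exp(-c) + (C3*sin(c) + C4*cos(c))*exp(c)


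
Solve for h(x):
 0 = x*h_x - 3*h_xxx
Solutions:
 h(x) = C1 + Integral(C2*airyai(3^(2/3)*x/3) + C3*airybi(3^(2/3)*x/3), x)


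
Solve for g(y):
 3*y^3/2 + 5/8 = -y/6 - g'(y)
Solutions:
 g(y) = C1 - 3*y^4/8 - y^2/12 - 5*y/8


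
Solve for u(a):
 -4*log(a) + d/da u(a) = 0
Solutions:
 u(a) = C1 + 4*a*log(a) - 4*a


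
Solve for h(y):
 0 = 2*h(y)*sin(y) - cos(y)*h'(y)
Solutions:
 h(y) = C1/cos(y)^2
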